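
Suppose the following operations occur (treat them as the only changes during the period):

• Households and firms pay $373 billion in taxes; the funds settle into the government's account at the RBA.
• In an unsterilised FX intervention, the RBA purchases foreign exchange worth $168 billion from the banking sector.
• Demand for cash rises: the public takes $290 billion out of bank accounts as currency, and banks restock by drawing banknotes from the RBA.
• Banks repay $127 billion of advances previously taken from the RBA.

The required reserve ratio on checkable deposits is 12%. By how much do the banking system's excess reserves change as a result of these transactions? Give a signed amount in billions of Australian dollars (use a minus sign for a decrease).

Government account inflow $373 billion: reserves −$373B, deposits −$373B.
FX purchase $168 billion: reserves +$168B, deposits 0.
Currency withdrawal $290 billion: reserves −$290B, deposits −$290B.
Discount-window repayment $127 billion: reserves −$127B, deposits 0.
Totals: Δreserves = −$622B, Δdeposits = −$663B.
Δrequired reserves = 12% × −$663B = −$79.56B.
Δexcess reserves = Δreserves − Δrequired = −$622B − (−$79.56B) = -$542.44 billion.

-$542.44 billion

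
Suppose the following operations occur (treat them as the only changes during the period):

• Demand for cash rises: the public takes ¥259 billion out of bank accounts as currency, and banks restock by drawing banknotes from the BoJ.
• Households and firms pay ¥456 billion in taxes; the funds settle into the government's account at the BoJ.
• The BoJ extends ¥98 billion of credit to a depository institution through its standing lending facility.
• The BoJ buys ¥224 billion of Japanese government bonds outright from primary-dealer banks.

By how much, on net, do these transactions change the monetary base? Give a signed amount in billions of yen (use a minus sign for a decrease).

-¥134 billion

Currency withdrawal ¥259 billion: just a shift between currency and reserves — both are base money → 0.
Government account inflow ¥456 billion: reserves shift to a non-base liability → −¥456B.
Discount-window loan ¥98 billion: BoJ balance sheet expands → +¥98B.
OMO purchase (from banks) ¥224 billion: BoJ balance sheet expands → +¥224B.
Net: 0 − 456 + 98 + 224 = -¥134 billion.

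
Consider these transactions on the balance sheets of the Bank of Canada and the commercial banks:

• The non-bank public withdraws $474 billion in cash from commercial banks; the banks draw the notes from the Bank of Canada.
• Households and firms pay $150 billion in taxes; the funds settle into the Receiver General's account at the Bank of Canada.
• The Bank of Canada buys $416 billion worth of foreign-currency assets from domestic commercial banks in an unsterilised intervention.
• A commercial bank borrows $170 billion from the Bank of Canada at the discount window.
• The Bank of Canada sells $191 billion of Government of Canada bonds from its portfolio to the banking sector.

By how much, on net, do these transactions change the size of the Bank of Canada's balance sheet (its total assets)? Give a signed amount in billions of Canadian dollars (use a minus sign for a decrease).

+$395 billion

Currency withdrawal $474 billion: only the composition of liabilities changes → 0.
Government account inflow $150 billion: only the composition of liabilities changes → 0.
FX purchase $416 billion: a Bank of Canada asset is acquired → +$416B.
Discount-window loan $170 billion: a Bank of Canada asset is acquired → +$170B.
OMO sale (to banks) $191 billion: a Bank of Canada asset is shed → −$191B.
Net: 0 + 0 + 416 + 170 − 191 = +$395 billion.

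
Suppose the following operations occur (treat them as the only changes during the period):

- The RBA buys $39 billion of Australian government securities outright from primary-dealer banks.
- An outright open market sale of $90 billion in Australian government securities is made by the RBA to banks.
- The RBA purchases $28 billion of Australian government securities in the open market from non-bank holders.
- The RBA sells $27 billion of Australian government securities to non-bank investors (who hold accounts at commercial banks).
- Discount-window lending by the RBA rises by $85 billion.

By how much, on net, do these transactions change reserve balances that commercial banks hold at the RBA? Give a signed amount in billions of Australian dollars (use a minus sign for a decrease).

OMO purchase (from banks) $39 billion: the RBA pays by crediting reserve accounts → +$39B.
OMO sale (to banks) $90 billion: the buying banks pay out of their reserve balances → −$90B.
Asset purchase (from non-banks) $28 billion: the RBA pays by crediting reserve accounts → +$28B.
Asset sale (to non-banks) $27 billion: the non-bank buyers' banks settle from reserves → −$27B.
Discount-window loan $85 billion: the loan is credited to the bank's reserve account → +$85B.
Net: 39 − 90 + 28 − 27 + 85 = +$35 billion.

+$35 billion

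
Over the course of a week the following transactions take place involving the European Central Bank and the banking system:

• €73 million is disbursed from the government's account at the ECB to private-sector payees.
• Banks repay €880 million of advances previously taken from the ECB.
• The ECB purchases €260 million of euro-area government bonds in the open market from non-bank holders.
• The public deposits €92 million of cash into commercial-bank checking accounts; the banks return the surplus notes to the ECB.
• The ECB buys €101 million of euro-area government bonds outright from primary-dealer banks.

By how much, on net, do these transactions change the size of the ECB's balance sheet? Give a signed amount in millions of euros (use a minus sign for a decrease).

-€519 million

ECB balance sheet:
  Assets:      Securities +€361M, Loans to banks −€880M
  Liabilities: Bank reserves −€354M, Currency in circulation −€92M, Government deposits −€73M
Commercial banking system:
  Assets:      Reserves at CB −€354M, Securities −€101M
  Liabilities: Checkable deposits +€425M, Borrowings from CB −€880M
Change in total ECB assets = -€519 million.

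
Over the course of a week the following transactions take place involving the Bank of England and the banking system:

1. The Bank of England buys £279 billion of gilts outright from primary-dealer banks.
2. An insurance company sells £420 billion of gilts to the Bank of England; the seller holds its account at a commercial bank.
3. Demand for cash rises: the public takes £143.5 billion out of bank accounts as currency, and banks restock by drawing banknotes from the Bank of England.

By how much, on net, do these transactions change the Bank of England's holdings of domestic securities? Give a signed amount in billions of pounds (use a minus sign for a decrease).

+£699 billion

OMO purchase (from banks) £279 billion: securities added to the Bank of England's portfolio → +£279B.
Asset purchase (from non-banks) £420 billion: securities added to the Bank of England's portfolio → +£420B.
Currency withdrawal £143.5 billion: the Bank of England's securities portfolio is untouched → 0.
Net: 279 + 420 + 0 = +£699 billion.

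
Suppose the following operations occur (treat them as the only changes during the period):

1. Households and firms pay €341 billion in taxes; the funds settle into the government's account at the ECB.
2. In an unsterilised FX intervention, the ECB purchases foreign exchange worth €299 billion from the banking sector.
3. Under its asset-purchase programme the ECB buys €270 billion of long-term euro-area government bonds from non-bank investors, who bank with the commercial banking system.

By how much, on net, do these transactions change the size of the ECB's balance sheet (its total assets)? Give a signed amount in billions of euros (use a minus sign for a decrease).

+€569 billion

Government account inflow €341 billion: only the composition of liabilities changes → 0.
FX purchase €299 billion: an ECB asset is acquired → +€299B.
Asset purchase (from non-banks) €270 billion: an ECB asset is acquired → +€270B.
Net: 0 + 299 + 270 = +€569 billion.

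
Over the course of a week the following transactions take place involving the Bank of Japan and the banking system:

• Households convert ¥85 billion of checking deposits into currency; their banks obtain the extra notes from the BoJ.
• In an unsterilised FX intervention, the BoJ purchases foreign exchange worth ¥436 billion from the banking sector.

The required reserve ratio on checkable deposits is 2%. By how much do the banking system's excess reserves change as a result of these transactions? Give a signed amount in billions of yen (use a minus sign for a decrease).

+¥352.7 billion

Currency withdrawal ¥85 billion: reserves −¥85B, deposits −¥85B.
FX purchase ¥436 billion: reserves +¥436B, deposits 0.
Totals: Δreserves = +¥351B, Δdeposits = −¥85B.
Δrequired reserves = 2% × −¥85B = −¥1.7B.
Δexcess reserves = Δreserves − Δrequired = +¥351B − (−¥1.7B) = +¥352.7 billion.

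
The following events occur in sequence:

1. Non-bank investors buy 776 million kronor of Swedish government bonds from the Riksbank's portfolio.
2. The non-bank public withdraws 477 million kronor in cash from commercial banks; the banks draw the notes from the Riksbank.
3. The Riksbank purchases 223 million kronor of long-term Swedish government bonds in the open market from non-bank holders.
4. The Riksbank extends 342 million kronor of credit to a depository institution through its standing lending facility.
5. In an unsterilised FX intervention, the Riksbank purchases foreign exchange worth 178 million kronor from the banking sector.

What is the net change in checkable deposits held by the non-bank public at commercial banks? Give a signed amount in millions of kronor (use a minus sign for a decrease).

-1030 million

Riksbank balance sheet:
  Assets:      Securities −553M, Loans to banks +342M, Foreign assets +178M
  Liabilities: Bank reserves −510M, Currency in circulation +477M
Commercial banking system:
  Assets:      Reserves at CB −510M, Foreign assets −178M
  Liabilities: Checkable deposits −1030M, Borrowings from CB +342M
So the change in checkable deposits held by the non-bank public at commercial banks is -1030 million.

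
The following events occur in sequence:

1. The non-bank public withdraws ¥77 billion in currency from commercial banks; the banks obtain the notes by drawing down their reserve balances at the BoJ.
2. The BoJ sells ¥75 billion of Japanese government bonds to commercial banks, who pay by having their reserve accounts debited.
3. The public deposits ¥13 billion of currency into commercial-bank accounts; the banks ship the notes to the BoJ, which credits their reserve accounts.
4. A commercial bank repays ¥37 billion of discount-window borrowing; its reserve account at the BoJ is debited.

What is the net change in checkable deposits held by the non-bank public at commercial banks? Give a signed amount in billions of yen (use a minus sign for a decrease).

Currency withdrawal ¥77 billion: non-bank counterparties' bank balances fall → −¥77B.
OMO sale (to banks) ¥75 billion: the counterparty is a bank, so public deposits are unchanged → 0.
Currency deposit ¥13 billion: non-bank counterparties' bank balances rise → +¥13B.
Discount-window repayment ¥37 billion: the counterparty is a bank, so public deposits are unchanged → 0.
Net: −77 + 0 + 13 + 0 = -¥64 billion.

-¥64 billion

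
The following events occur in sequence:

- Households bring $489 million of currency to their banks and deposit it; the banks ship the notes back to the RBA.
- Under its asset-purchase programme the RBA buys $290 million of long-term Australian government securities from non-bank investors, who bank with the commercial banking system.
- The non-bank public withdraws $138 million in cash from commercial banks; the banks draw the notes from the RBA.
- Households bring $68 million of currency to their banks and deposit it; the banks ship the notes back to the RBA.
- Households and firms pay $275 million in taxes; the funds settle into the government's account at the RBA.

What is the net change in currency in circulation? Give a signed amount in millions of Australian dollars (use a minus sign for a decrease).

-$419 million

Currency deposit $489 million: notes return to the central bank → −$489M.
Asset purchase (from non-banks) $290 million: no currency enters or leaves circulation → 0.
Currency withdrawal $138 million: notes leave the central bank → +$138M.
Currency deposit $68 million: notes return to the central bank → −$68M.
Government account inflow $275 million: no currency enters or leaves circulation → 0.
Net: −489 + 0 + 138 − 68 + 0 = -$419 million.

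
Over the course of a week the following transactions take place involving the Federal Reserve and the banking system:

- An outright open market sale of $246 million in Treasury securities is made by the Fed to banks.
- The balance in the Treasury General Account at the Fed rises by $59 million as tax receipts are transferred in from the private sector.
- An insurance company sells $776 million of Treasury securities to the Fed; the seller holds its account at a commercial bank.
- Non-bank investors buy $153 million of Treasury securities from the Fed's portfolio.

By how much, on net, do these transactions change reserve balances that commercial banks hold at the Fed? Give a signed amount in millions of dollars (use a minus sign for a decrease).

Fed balance sheet:
  Assets:      Securities +$377M
  Liabilities: Bank reserves +$318M, Government deposits +$59M
So the change in reserve balances that commercial banks hold at the Fed is +$318 million.

+$318 million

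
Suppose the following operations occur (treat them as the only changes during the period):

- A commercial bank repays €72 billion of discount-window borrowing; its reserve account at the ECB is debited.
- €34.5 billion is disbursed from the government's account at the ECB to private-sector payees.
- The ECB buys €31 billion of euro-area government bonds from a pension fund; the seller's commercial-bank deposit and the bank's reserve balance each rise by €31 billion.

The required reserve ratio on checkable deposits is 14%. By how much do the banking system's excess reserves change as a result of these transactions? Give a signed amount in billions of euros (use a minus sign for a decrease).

-€15.67 billion

Discount-window repayment €72 billion: reserves −€72B, deposits 0.
Government spending €34.5 billion: reserves +€34.5B, deposits +€34.5B.
Asset purchase (from non-banks) €31 billion: reserves +€31B, deposits +€31B.
Totals: Δreserves = −€6.5B, Δdeposits = +€65.5B.
Δrequired reserves = 14% × +€65.5B = +€9.17B.
Δexcess reserves = Δreserves − Δrequired = −€6.5B − (+€9.17B) = -€15.67 billion.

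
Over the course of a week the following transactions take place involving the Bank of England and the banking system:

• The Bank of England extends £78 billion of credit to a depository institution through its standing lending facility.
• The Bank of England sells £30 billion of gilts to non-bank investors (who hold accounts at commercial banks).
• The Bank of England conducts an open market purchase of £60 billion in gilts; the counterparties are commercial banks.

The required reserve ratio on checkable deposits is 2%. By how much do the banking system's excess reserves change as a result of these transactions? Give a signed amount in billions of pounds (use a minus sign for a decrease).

Discount-window loan £78 billion: reserves +£78B, deposits 0.
Asset sale (to non-banks) £30 billion: reserves −£30B, deposits −£30B.
OMO purchase (from banks) £60 billion: reserves +£60B, deposits 0.
Totals: Δreserves = +£108B, Δdeposits = −£30B.
Δrequired reserves = 2% × −£30B = −£0.6B.
Δexcess reserves = Δreserves − Δrequired = +£108B − (−£0.6B) = +£108.6 billion.

+£108.6 billion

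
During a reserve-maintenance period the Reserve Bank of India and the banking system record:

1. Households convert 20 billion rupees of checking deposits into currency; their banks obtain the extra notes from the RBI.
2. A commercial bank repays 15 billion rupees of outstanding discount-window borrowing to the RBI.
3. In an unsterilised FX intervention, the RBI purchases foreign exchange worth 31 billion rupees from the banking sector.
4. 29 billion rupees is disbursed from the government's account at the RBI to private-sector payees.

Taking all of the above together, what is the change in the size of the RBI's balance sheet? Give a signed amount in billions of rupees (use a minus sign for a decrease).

+16 billion

RBI balance sheet:
  Assets:      Loans to banks −15B, Foreign assets +31B
  Liabilities: Bank reserves +25B, Currency in circulation +20B, Government deposits −29B
Commercial banking system:
  Assets:      Reserves at CB +25B, Foreign assets −31B
  Liabilities: Checkable deposits +9B, Borrowings from CB −15B
Change in total RBI assets = +16 billion.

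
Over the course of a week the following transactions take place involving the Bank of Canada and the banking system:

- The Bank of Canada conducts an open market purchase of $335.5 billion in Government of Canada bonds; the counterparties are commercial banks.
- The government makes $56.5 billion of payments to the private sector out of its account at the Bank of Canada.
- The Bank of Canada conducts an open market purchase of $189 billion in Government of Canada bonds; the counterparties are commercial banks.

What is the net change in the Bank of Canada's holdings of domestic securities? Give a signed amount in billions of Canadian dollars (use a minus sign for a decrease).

OMO purchase (from banks) $335.5 billion: securities added to the Bank of Canada's portfolio → +$335.5B.
Government spending $56.5 billion: the Bank of Canada's securities portfolio is untouched → 0.
OMO purchase (from banks) $189 billion: securities added to the Bank of Canada's portfolio → +$189B.
Net: 335.5 + 0 + 189 = +$524.5 billion.

+$524.5 billion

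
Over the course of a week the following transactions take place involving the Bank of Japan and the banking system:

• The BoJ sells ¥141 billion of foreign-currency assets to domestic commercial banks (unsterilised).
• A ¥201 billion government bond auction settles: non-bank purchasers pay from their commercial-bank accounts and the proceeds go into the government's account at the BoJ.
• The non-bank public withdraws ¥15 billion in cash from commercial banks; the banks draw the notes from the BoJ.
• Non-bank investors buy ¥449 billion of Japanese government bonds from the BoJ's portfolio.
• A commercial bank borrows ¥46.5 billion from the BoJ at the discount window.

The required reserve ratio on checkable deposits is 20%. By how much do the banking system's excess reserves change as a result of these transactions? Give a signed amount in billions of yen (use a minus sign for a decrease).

FX sale ¥141 billion: reserves −¥141B, deposits 0.
Government account inflow ¥201 billion: reserves −¥201B, deposits −¥201B.
Currency withdrawal ¥15 billion: reserves −¥15B, deposits −¥15B.
Asset sale (to non-banks) ¥449 billion: reserves −¥449B, deposits −¥449B.
Discount-window loan ¥46.5 billion: reserves +¥46.5B, deposits 0.
Totals: Δreserves = −¥759.5B, Δdeposits = −¥665B.
Δrequired reserves = 20% × −¥665B = −¥133B.
Δexcess reserves = Δreserves − Δrequired = −¥759.5B − (−¥133B) = -¥626.5 billion.

-¥626.5 billion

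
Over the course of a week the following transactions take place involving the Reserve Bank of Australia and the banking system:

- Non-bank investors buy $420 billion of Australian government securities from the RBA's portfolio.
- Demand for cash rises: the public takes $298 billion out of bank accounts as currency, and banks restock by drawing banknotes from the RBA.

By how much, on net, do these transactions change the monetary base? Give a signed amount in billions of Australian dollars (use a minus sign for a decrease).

-$420 billion

Asset sale (to non-banks) $420 billion: RBA balance sheet contracts → −$420B.
Currency withdrawal $298 billion: just a shift between currency and reserves — both are base money → 0.
Net: −420 + 0 = -$420 billion.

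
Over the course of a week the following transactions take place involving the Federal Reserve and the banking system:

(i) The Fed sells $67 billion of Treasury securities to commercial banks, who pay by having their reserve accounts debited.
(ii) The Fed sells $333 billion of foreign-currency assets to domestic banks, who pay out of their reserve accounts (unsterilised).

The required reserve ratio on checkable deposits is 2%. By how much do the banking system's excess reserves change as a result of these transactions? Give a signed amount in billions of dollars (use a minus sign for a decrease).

OMO sale (to banks) $67 billion: reserves −$67B, deposits 0.
FX sale $333 billion: reserves −$333B, deposits 0.
Totals: Δreserves = −$400B, Δdeposits = 0.
Δrequired reserves = 2% × 0 = 0.
Δexcess reserves = Δreserves − Δrequired = −$400B − (0) = -$400 billion.

-$400 billion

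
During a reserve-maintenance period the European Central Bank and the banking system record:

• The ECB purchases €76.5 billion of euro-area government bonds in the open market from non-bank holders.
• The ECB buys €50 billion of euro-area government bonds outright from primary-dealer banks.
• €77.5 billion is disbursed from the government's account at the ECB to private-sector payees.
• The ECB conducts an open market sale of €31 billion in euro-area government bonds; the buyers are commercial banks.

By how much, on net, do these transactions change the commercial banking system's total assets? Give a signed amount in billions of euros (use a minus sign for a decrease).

+€154 billion

Asset purchase (from non-banks) €76.5 billion: bank balance sheets expand → +€76.5B.
OMO purchase (from banks) €50 billion: just an asset swap on bank balance sheets → 0.
Government spending €77.5 billion: bank balance sheets expand → +€77.5B.
OMO sale (to banks) €31 billion: just an asset swap on bank balance sheets → 0.
Net: 76.5 + 0 + 77.5 + 0 = +€154 billion.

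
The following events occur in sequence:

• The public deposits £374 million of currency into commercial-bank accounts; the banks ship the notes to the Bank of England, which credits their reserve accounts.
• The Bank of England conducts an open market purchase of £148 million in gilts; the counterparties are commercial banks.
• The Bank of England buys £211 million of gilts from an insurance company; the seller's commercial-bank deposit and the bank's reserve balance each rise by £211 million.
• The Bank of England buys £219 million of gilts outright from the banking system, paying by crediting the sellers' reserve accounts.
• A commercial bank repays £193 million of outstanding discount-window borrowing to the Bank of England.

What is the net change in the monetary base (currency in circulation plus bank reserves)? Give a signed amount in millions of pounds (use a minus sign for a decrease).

Currency deposit £374 million: just a shift between currency and reserves — both are base money → 0.
OMO purchase (from banks) £148 million: Bank of England balance sheet expands → +£148M.
Asset purchase (from non-banks) £211 million: Bank of England balance sheet expands → +£211M.
OMO purchase (from banks) £219 million: Bank of England balance sheet expands → +£219M.
Discount-window repayment £193 million: Bank of England balance sheet contracts → −£193M.
Net: 0 + 148 + 211 + 219 − 193 = +£385 million.

+£385 million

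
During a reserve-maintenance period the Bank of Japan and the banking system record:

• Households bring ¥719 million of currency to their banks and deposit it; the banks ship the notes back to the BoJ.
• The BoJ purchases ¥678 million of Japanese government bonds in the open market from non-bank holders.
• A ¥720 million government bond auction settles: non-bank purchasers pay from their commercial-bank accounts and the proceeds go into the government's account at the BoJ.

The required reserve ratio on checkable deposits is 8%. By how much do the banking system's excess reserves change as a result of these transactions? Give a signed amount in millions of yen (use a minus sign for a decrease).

+¥622.84 million

Currency deposit ¥719 million: reserves +¥719M, deposits +¥719M.
Asset purchase (from non-banks) ¥678 million: reserves +¥678M, deposits +¥678M.
Government account inflow ¥720 million: reserves −¥720M, deposits −¥720M.
Totals: Δreserves = +¥677M, Δdeposits = +¥677M.
Δrequired reserves = 8% × +¥677M = +¥54.16M.
Δexcess reserves = Δreserves − Δrequired = +¥677M − (+¥54.16M) = +¥622.84 million.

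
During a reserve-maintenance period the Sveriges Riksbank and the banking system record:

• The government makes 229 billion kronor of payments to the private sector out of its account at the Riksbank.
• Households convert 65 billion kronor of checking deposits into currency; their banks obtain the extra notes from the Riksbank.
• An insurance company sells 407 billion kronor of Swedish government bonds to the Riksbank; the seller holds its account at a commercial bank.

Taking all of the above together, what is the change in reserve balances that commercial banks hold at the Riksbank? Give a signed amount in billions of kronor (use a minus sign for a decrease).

+571 billion

Riksbank balance sheet:
  Assets:      Securities +407B
  Liabilities: Bank reserves +571B, Currency in circulation +65B, Government deposits −229B
Commercial banking system:
  Assets:      Reserves at CB +571B
  Liabilities: Checkable deposits +571B
So the change in reserve balances that commercial banks hold at the Riksbank is +571 billion.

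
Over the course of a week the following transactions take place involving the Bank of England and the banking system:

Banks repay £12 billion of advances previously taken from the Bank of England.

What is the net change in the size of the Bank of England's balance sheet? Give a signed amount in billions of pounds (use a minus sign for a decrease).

Bank of England balance sheet:
  Assets:      Loans to banks −£12B
  Liabilities: Bank reserves −£12B
Commercial banking system:
  Assets:      Reserves at CB −£12B
  Liabilities: Borrowings from CB −£12B
Change in total Bank of England assets = -£12 billion.

-£12 billion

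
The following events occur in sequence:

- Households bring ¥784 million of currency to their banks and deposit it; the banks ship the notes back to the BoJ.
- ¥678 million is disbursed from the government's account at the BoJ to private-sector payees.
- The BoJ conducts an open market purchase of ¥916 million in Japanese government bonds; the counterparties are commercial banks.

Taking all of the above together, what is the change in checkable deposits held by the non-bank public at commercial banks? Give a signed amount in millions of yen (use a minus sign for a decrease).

+¥1462 million

Currency deposit ¥784 million: non-bank counterparties' bank balances rise → +¥784M.
Government spending ¥678 million: non-bank counterparties' bank balances rise → +¥678M.
OMO purchase (from banks) ¥916 million: the counterparty is a bank, so public deposits are unchanged → 0.
Net: 784 + 678 + 0 = +¥1462 million.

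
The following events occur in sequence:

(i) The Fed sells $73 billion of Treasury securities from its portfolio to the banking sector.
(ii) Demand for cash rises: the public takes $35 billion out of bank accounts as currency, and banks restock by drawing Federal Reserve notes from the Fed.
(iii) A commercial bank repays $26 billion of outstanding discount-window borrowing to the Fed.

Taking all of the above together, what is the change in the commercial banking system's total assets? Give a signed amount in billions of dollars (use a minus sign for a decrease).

Fed balance sheet:
  Assets:      Securities −$73B, Loans to banks −$26B
  Liabilities: Bank reserves −$134B, Currency in circulation +$35B
Commercial banking system:
  Assets:      Reserves at CB −$134B, Securities +$73B
  Liabilities: Checkable deposits −$35B, Borrowings from CB −$26B
Change in total bank assets = -$61 billion.

-$61 billion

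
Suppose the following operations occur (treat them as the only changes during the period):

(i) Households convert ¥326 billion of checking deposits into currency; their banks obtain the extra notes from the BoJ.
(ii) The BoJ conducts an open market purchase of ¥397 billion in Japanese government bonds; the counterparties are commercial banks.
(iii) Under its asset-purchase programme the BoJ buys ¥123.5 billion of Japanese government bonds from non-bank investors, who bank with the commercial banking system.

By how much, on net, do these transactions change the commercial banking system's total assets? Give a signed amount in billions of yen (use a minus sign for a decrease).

-¥202.5 billion

Currency withdrawal ¥326 billion: bank balance sheets shrink → −¥326B.
OMO purchase (from banks) ¥397 billion: just an asset swap on bank balance sheets → 0.
Asset purchase (from non-banks) ¥123.5 billion: bank balance sheets expand → +¥123.5B.
Net: −326 + 0 + 123.5 = -¥202.5 billion.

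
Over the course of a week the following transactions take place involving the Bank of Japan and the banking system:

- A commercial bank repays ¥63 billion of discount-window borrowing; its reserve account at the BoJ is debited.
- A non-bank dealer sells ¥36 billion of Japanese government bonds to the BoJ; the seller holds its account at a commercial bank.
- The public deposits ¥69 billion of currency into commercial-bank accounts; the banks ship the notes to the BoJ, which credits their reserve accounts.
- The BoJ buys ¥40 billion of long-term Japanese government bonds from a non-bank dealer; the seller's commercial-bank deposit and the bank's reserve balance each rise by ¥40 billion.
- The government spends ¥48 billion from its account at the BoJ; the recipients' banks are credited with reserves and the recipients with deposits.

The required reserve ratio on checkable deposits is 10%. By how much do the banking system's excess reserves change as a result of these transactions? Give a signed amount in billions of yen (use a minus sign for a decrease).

Discount-window repayment ¥63 billion: reserves −¥63B, deposits 0.
Asset purchase (from non-banks) ¥36 billion: reserves +¥36B, deposits +¥36B.
Currency deposit ¥69 billion: reserves +¥69B, deposits +¥69B.
Asset purchase (from non-banks) ¥40 billion: reserves +¥40B, deposits +¥40B.
Government spending ¥48 billion: reserves +¥48B, deposits +¥48B.
Totals: Δreserves = +¥130B, Δdeposits = +¥193B.
Δrequired reserves = 10% × +¥193B = +¥19.3B.
Δexcess reserves = Δreserves − Δrequired = +¥130B − (+¥19.3B) = +¥110.7 billion.

+¥110.7 billion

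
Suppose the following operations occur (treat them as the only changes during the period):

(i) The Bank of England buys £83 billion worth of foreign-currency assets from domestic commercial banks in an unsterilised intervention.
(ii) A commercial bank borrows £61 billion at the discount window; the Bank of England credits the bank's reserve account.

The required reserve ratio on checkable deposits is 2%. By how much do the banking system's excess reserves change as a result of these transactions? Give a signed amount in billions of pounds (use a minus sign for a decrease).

+£144 billion

FX purchase £83 billion: reserves +£83B, deposits 0.
Discount-window loan £61 billion: reserves +£61B, deposits 0.
Totals: Δreserves = +£144B, Δdeposits = 0.
Δrequired reserves = 2% × 0 = 0.
Δexcess reserves = Δreserves − Δrequired = +£144B − (0) = +£144 billion.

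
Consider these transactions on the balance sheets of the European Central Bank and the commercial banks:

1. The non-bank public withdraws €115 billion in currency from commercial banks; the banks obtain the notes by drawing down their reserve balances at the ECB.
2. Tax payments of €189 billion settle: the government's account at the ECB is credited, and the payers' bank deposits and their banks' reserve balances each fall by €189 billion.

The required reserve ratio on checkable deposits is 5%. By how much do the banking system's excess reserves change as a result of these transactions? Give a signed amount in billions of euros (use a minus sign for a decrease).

Currency withdrawal €115 billion: reserves −€115B, deposits −€115B.
Government account inflow €189 billion: reserves −€189B, deposits −€189B.
Totals: Δreserves = −€304B, Δdeposits = −€304B.
Δrequired reserves = 5% × −€304B = −€15.2B.
Δexcess reserves = Δreserves − Δrequired = −€304B − (−€15.2B) = -€288.8 billion.

-€288.8 billion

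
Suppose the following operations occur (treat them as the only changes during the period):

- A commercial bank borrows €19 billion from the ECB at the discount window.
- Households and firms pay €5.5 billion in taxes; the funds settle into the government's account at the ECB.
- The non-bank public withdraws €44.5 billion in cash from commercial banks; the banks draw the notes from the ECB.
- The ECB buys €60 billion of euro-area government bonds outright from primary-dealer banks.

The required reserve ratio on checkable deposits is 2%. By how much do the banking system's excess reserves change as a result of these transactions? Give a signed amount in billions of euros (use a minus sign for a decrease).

+€30 billion

Discount-window loan €19 billion: reserves +€19B, deposits 0.
Government account inflow €5.5 billion: reserves −€5.5B, deposits −€5.5B.
Currency withdrawal €44.5 billion: reserves −€44.5B, deposits −€44.5B.
OMO purchase (from banks) €60 billion: reserves +€60B, deposits 0.
Totals: Δreserves = +€29B, Δdeposits = −€50B.
Δrequired reserves = 2% × −€50B = −€1B.
Δexcess reserves = Δreserves − Δrequired = +€29B − (−€1B) = +€30 billion.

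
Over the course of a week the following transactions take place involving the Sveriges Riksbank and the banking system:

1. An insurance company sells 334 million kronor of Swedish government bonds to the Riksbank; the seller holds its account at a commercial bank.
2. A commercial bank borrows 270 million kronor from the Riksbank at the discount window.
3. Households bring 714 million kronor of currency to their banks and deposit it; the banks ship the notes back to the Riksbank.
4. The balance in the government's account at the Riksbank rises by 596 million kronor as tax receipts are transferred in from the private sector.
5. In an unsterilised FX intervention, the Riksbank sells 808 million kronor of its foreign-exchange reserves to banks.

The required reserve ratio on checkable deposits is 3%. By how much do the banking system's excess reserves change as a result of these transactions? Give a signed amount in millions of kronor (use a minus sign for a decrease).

Asset purchase (from non-banks) 334 million kronor: reserves +334M, deposits +334M.
Discount-window loan 270 million kronor: reserves +270M, deposits 0.
Currency deposit 714 million kronor: reserves +714M, deposits +714M.
Government account inflow 596 million kronor: reserves −596M, deposits −596M.
FX sale 808 million kronor: reserves −808M, deposits 0.
Totals: Δreserves = −86M, Δdeposits = +452M.
Δrequired reserves = 3% × +452M = +13.56M.
Δexcess reserves = Δreserves − Δrequired = −86M − (+13.56M) = -99.56 million.

-99.56 million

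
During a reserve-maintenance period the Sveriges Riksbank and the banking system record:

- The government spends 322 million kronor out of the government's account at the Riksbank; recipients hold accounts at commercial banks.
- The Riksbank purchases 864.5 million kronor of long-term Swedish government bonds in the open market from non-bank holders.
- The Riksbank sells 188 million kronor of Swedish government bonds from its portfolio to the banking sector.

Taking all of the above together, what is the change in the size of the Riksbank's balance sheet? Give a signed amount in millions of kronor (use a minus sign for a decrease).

+676.5 million

Government spending 322 million kronor: only the composition of liabilities changes → 0.
Asset purchase (from non-banks) 864.5 million kronor: a Riksbank asset is acquired → +864.5M.
OMO sale (to banks) 188 million kronor: a Riksbank asset is shed → −188M.
Net: 0 + 864.5 − 188 = +676.5 million.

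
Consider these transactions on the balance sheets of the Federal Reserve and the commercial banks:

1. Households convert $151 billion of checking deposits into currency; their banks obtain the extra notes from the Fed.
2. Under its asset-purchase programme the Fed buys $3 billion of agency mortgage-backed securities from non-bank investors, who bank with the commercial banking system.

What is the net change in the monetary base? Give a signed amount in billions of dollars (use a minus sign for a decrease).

Currency withdrawal $151 billion: just a shift between currency and reserves — both are base money → 0.
Asset purchase (from non-banks) $3 billion: Fed balance sheet expands → +$3B.
Net: 0 + 3 = +$3 billion.

+$3 billion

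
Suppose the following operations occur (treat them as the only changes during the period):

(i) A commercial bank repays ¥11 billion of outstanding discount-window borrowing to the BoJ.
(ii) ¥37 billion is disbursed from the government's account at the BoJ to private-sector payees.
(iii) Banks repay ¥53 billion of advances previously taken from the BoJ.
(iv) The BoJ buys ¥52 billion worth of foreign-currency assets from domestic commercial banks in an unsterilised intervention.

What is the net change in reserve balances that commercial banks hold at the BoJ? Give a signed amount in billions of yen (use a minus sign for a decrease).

Discount-window repayment ¥11 billion: repayment is debited from reserves → −¥11B.
Government spending ¥37 billion: government payments flow into bank reserve accounts → +¥37B.
Discount-window repayment ¥53 billion: repayment is debited from reserves → −¥53B.
FX purchase ¥52 billion: the BoJ pays by crediting reserve accounts → +¥52B.
Net: −11 + 37 − 53 + 52 = +¥25 billion.

+¥25 billion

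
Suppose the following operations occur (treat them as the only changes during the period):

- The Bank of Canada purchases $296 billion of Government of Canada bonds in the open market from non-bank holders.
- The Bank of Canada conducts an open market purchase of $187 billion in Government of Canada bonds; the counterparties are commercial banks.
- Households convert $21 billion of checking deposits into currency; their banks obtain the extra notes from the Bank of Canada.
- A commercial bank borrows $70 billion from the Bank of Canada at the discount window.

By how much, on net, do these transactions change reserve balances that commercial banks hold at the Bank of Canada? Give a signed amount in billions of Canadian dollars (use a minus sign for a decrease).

Bank of Canada balance sheet:
  Assets:      Securities +$483B, Loans to banks +$70B
  Liabilities: Bank reserves +$532B, Currency in circulation +$21B
Commercial banking system:
  Assets:      Reserves at CB +$532B, Securities −$187B
  Liabilities: Checkable deposits +$275B, Borrowings from CB +$70B
So the change in reserve balances that commercial banks hold at the Bank of Canada is +$532 billion.

+$532 billion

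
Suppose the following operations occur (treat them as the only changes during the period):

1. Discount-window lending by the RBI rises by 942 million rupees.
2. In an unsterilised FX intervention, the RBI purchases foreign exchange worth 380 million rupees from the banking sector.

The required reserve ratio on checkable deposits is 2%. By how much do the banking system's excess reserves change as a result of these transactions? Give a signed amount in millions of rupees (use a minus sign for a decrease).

+1322 million

Discount-window loan 942 million rupees: reserves +942M, deposits 0.
FX purchase 380 million rupees: reserves +380M, deposits 0.
Totals: Δreserves = +1322M, Δdeposits = 0.
Δrequired reserves = 2% × 0 = 0.
Δexcess reserves = Δreserves − Δrequired = +1322M − (0) = +1322 million.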